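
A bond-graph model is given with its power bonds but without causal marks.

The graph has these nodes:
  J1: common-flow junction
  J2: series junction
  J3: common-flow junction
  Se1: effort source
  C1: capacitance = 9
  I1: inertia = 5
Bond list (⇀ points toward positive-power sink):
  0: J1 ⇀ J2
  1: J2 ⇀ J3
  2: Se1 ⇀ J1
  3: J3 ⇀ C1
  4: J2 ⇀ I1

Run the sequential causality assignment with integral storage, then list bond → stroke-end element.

b2 stroke→J1  (Se1: effort source, stroke at far end)
b0 stroke→J2  (J1 needs exactly one f-in)
b3 stroke→J3  (C1 outputs effort q/C1)
b1 stroke→J2  (only one flow-in slot at J3)
b4 stroke→I1  (J2 needs exactly one f-in)

β0 →J2
β1 →J2
β2 →J1
β3 →J3
β4 →I1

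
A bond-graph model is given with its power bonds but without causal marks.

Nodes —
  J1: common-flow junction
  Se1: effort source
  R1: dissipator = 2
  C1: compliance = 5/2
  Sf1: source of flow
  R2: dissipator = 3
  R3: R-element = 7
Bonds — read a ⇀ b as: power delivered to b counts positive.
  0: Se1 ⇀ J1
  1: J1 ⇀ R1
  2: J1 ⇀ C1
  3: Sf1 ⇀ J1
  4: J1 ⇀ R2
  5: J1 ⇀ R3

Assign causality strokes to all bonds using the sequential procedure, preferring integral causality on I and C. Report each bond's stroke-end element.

#0 stroke at J1
#1 stroke at J1
#2 stroke at J1
#3 stroke at Sf1
#4 stroke at J1
#5 stroke at J1

#0 |J1  (Se1 (Se) sets effort on bond)
#3 |Sf1  (Sf1: flow source, stroke at near end)
#1 |J1  (J1 flow already set via bond 3)
#2 |J1  (J1: bond 3 brought flow, rest push out)
#4 |J1  (J1 flow already set via bond 3)
#5 |J1  (common-f at J1 fixed by 3)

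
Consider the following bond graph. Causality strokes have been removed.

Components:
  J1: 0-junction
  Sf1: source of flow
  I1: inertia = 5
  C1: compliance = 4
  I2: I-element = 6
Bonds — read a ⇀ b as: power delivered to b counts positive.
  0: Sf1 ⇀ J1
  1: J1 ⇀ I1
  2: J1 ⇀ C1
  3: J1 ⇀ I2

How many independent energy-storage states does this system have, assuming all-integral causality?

β0 stroke→Sf1  (Sf1 fixes flow; stroke at Sf1)
β1 stroke→I1  (prefer integral on I1)
β2 stroke→J1  (C1: C, integral causality)
β3 stroke→I2  (common-e at J1 fixed by 2)

3  (C1, I1, I2 all integral)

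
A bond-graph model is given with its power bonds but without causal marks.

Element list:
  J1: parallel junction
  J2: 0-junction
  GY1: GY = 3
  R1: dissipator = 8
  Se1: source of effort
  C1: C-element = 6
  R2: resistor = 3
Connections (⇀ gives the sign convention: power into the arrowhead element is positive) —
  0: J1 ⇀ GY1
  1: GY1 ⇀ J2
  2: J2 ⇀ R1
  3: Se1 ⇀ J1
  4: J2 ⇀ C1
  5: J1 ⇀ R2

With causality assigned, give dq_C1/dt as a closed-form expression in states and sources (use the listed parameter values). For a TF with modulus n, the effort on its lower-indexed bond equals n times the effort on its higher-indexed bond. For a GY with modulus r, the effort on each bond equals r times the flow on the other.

b3 stroke→J1  (Se1 fixes effort; stroke away)
b0 stroke→GY1  (J1 effort already set via bond 3)
b5 stroke→R2  (0-jn J1 has e-setter on 3)
b1 stroke→GY1  (through GY1, causality inverts; strokes same side of GY1)
b4 stroke→J2  (C1: C, integral causality)
b2 stroke→R1  (0-jn J2 has e-setter on 4)

dq_C1/dt = E_Se1/3 - q_C1/48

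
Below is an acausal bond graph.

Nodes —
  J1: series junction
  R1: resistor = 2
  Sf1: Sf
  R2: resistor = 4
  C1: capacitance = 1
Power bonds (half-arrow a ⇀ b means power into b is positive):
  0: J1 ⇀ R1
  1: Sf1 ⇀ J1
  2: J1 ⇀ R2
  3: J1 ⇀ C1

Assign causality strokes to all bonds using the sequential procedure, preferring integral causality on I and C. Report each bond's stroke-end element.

b1 stroke→Sf1  (Sf1 (Sf) sets flow on bond)
b0 stroke→J1  (common-f at J1 fixed by 1)
b2 stroke→J1  (J1 flow already set via bond 1)
b3 stroke→J1  (common-f at J1 fixed by 1)

b0 stroke→J1
b1 stroke→Sf1
b2 stroke→J1
b3 stroke→J1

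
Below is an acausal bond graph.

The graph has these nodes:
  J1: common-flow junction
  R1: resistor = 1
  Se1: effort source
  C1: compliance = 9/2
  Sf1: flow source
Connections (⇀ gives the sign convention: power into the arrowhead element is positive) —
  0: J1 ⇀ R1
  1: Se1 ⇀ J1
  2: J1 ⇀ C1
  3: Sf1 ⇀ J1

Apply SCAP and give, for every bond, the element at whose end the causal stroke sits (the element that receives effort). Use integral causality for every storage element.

β0 stroke at J1
β1 stroke at J1
β2 stroke at J1
β3 stroke at Sf1

#1 stroke at J1  (Se1: effort source, stroke at far end)
#3 stroke at Sf1  (Sf1 fixes flow; stroke at Sf1)
#0 stroke at J1  (common-f at J1 fixed by 3)
#2 stroke at J1  (J1 flow already set via bond 3)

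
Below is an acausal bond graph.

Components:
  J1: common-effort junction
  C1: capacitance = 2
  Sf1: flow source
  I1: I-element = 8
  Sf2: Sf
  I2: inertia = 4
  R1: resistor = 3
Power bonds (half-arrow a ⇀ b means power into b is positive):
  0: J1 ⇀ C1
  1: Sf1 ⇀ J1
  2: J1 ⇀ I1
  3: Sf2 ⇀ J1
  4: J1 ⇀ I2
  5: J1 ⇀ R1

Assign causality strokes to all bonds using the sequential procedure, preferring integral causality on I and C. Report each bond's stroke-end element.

β1 |Sf1  (Sf1: flow source, stroke at near end)
β3 |Sf2  (Sf2 fixes flow; stroke at Sf2)
β0 |J1  (C1: C, integral causality)
β2 |I1  (J1 effort already set via bond 0)
β4 |I2  (J1 effort already set via bond 0)
β5 |R1  (common-e at J1 fixed by 0)

bond 0 →J1
bond 1 →Sf1
bond 2 →I1
bond 3 →Sf2
bond 4 →I2
bond 5 →R1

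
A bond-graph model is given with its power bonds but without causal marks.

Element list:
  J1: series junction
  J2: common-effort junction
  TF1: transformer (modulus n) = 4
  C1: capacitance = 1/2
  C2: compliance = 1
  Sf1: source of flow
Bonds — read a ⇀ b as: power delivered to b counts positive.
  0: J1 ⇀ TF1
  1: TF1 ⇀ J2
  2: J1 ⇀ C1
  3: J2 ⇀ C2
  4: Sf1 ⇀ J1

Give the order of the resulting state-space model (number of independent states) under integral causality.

2  (C1, C2 all integral)

b4 stroke→Sf1  (source Sf1 imposes f)
b0 stroke→J1  (J1 flow already set via bond 4)
b2 stroke→J1  (J1 flow already set via bond 4)
b1 stroke→TF1  (through TF1, causality passes straight; one stroke at TF1)
b3 stroke→J2  (J2: last free bond brings effort in)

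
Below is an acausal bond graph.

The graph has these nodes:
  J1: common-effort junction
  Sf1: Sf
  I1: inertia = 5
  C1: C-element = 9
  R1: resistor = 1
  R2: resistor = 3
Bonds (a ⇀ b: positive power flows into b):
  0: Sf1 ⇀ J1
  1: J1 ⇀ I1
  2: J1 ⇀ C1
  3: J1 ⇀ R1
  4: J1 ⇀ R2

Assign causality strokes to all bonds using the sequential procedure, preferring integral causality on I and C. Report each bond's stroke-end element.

β0 →Sf1
β1 →I1
β2 →J1
β3 →R1
β4 →R2

bond 0 |Sf1  (Sf1 (Sf) sets flow on bond)
bond 1 |I1  (I1: I, integral causality)
bond 2 |J1  (C1: C, integral causality)
bond 3 |R1  (J1 effort already set via bond 2)
bond 4 |R2  (common-e at J1 fixed by 2)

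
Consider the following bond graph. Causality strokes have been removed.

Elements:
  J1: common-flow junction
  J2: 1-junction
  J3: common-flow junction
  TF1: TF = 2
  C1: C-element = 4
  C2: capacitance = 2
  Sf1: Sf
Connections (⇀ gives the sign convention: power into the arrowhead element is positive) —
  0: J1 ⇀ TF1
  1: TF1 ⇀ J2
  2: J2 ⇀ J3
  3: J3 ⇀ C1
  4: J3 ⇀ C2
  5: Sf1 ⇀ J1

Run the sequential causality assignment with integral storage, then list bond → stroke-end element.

β5 →Sf1  (source Sf1 imposes f)
β0 →J1  (1-jn J1 has f-setter on 5)
β1 →TF1  (TF1 one-in-one-out from 0)
β2 →J2  (J2 flow already set via bond 1)
β3 →J3  (J3 flow already set via bond 2)
β4 →J3  (1-jn J3 has f-setter on 2)

β0 stroke at J1
β1 stroke at TF1
β2 stroke at J2
β3 stroke at J3
β4 stroke at J3
β5 stroke at Sf1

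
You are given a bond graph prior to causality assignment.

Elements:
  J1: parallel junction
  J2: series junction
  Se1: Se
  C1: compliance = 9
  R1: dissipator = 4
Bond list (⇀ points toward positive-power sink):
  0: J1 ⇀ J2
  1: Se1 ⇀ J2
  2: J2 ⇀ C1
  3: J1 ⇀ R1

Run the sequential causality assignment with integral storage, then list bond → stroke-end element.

bond 0 stroke→J1
bond 1 stroke→J2
bond 2 stroke→J2
bond 3 stroke→R1

#1 |J2  (Se1: effort source, stroke at far end)
#2 |J2  (C1: C, integral causality)
#0 |J1  (only one flow-in slot at J2)
#3 |R1  (0-jn J1 has e-setter on 0)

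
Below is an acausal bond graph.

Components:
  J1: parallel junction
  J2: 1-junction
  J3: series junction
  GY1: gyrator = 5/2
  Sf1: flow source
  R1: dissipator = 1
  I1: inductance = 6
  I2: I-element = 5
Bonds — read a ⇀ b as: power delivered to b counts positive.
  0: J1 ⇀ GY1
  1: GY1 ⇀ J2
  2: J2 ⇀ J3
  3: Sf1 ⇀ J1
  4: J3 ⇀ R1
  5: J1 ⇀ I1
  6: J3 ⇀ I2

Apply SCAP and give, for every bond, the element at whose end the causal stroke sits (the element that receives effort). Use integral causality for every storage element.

#0 →J1
#1 →J2
#2 →J3
#3 →Sf1
#4 →J3
#5 →I1
#6 →I2

β3 →Sf1  (Sf1: flow source, stroke at near end)
β5 →I1  (I1 integral (f out))
β0 →J1  (only one effort-in slot at J1)
β1 →J2  (GY1: gyrator matches bond 0)
β2 →J3  (J2 needs exactly one f-in)
β6 →I2  (prefer integral on I2)
β4 →J3  (common-f at J3 fixed by 6)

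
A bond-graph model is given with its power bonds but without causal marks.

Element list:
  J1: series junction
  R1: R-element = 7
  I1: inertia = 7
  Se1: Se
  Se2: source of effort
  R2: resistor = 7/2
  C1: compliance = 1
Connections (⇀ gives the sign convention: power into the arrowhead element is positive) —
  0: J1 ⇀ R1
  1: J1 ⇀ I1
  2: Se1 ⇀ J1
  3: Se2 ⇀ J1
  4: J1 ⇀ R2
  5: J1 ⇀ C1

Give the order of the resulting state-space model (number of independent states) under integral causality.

#2 |J1  (Se1 (Se) sets effort on bond)
#3 |J1  (Se2: effort source, stroke at far end)
#1 |I1  (prefer integral on I1)
#0 |J1  (1-jn J1 has f-setter on 1)
#4 |J1  (1-jn J1 has f-setter on 1)
#5 |J1  (J1 flow already set via bond 1)

2  (C1, I1 all integral)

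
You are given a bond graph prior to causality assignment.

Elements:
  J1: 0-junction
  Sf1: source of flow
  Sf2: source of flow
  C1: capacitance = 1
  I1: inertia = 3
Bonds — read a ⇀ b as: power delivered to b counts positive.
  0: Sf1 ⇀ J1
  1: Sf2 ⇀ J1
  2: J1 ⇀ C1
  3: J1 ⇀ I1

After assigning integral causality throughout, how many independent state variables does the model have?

2  (C1, I1 all integral)

b0 stroke→Sf1  (source Sf1 imposes f)
b1 stroke→Sf2  (Sf2: flow source, stroke at near end)
b2 stroke→J1  (prefer integral on C1)
b3 stroke→I1  (J1: bond 2 brought effort, rest push out)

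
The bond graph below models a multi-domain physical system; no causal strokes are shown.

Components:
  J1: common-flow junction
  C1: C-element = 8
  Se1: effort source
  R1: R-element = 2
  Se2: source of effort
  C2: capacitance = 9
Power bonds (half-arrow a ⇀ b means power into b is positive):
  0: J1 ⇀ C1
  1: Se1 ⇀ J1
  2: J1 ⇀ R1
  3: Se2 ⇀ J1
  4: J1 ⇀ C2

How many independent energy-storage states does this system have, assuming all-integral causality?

#1 →J1  (Se1: effort source, stroke at far end)
#3 →J1  (Se2: effort source, stroke at far end)
#0 →J1  (C1 outputs effort q/C1)
#4 →J1  (C2 outputs effort q/C2)
#2 →R1  (closing 1-jn rule on J1)

2  (C1, C2 all integral)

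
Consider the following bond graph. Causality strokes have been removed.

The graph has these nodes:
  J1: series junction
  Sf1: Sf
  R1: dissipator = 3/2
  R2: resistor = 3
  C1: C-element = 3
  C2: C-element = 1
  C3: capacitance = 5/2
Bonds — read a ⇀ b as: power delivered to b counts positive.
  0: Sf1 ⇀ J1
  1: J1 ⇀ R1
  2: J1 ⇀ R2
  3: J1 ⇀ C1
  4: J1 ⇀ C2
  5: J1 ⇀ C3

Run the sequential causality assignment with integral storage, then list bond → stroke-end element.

#0 stroke at Sf1  (Sf1 fixes flow; stroke at Sf1)
#1 stroke at J1  (1-jn J1 has f-setter on 0)
#2 stroke at J1  (common-f at J1 fixed by 0)
#3 stroke at J1  (J1: bond 0 brought flow, rest push out)
#4 stroke at J1  (J1: bond 0 brought flow, rest push out)
#5 stroke at J1  (J1: bond 0 brought flow, rest push out)

bond 0 →Sf1
bond 1 →J1
bond 2 →J1
bond 3 →J1
bond 4 →J1
bond 5 →J1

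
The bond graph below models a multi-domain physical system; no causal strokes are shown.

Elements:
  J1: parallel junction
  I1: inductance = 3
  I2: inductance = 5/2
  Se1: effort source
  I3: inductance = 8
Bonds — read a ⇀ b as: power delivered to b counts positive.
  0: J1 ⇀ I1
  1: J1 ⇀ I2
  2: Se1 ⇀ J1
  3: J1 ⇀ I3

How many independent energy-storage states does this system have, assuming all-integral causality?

3  (I1, I2, I3 all integral)

β2 →J1  (Se1: effort source, stroke at far end)
β0 →I1  (J1 effort already set via bond 2)
β1 →I2  (0-jn J1 has e-setter on 2)
β3 →I3  (J1: bond 2 brought effort, rest push out)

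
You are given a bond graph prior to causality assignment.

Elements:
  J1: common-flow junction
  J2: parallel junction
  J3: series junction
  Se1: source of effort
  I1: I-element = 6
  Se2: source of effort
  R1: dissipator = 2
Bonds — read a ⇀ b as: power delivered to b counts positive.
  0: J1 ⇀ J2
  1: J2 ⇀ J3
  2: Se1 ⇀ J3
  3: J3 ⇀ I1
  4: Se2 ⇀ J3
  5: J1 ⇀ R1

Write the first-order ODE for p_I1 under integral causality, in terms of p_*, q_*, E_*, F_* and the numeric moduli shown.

β2 →J3  (Se1: effort source, stroke at far end)
β4 →J3  (Se2 (Se) sets effort on bond)
β3 →I1  (I1 outputs flow p/I1)
β1 →J3  (J3 flow already set via bond 3)
β0 →J2  (closing 0-jn rule on J2)
β5 →J1  (common-f at J1 fixed by 0)

dp_I1/dt = E_Se1 + E_Se2 - p_I1/3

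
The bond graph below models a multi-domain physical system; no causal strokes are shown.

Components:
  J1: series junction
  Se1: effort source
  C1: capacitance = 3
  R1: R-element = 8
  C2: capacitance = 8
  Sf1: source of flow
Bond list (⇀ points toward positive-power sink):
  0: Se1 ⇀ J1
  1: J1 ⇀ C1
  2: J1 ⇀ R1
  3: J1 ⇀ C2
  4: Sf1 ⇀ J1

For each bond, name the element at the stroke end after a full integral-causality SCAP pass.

b0 stroke at J1  (Se1 (Se) sets effort on bond)
b4 stroke at Sf1  (Sf1 fixes flow; stroke at Sf1)
b1 stroke at J1  (1-jn J1 has f-setter on 4)
b2 stroke at J1  (J1: bond 4 brought flow, rest push out)
b3 stroke at J1  (1-jn J1 has f-setter on 4)

b0 stroke at J1
b1 stroke at J1
b2 stroke at J1
b3 stroke at J1
b4 stroke at Sf1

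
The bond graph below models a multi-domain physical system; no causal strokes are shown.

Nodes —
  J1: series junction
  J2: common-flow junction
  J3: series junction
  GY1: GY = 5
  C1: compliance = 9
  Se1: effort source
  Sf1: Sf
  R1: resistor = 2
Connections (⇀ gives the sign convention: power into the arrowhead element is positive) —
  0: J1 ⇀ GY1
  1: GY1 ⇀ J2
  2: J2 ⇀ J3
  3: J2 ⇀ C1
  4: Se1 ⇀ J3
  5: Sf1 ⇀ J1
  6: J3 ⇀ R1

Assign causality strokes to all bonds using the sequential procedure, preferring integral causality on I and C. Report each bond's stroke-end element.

b4 stroke at J3  (source Se1 imposes e)
b5 stroke at Sf1  (Sf1 fixes flow; stroke at Sf1)
b0 stroke at J1  (J1: bond 5 brought flow, rest push out)
b1 stroke at J2  (GY GY1: same side as bond 0)
b3 stroke at J2  (C1 outputs effort q/C1)
b2 stroke at J3  (closing 1-jn rule on J2)
b6 stroke at R1  (closing 1-jn rule on J3)

#0 stroke→J1
#1 stroke→J2
#2 stroke→J3
#3 stroke→J2
#4 stroke→J3
#5 stroke→Sf1
#6 stroke→R1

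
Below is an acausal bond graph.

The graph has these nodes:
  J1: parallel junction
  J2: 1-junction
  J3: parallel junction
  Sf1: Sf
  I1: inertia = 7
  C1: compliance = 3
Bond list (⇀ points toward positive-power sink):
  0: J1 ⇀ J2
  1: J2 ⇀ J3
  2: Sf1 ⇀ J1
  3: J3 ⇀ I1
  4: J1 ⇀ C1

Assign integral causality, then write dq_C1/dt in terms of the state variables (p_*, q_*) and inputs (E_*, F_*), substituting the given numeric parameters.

dq_C1/dt = F_Sf1 - p_I1/7

β2 stroke at Sf1  (Sf1 fixes flow; stroke at Sf1)
β3 stroke at I1  (prefer integral on I1)
β1 stroke at J3  (J3 needs exactly one e-in)
β0 stroke at J2  (1-jn J2 has f-setter on 1)
β4 stroke at J1  (J1 needs exactly one e-in)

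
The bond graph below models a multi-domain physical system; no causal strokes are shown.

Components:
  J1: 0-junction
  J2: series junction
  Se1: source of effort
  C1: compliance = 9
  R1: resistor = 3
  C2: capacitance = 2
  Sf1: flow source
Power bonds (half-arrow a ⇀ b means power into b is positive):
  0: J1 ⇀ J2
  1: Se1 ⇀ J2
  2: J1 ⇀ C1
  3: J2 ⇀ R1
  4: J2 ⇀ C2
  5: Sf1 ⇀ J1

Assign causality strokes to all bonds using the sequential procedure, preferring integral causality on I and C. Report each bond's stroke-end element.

#1 stroke→J2  (Se1 (Se) sets effort on bond)
#5 stroke→Sf1  (Sf1 fixes flow; stroke at Sf1)
#2 stroke→J1  (C1 integral (e out))
#0 stroke→J2  (J1: bond 2 brought effort, rest push out)
#4 stroke→J2  (C2 outputs effort q/C2)
#3 stroke→R1  (J2 needs exactly one f-in)

#0 stroke at J2
#1 stroke at J2
#2 stroke at J1
#3 stroke at R1
#4 stroke at J2
#5 stroke at Sf1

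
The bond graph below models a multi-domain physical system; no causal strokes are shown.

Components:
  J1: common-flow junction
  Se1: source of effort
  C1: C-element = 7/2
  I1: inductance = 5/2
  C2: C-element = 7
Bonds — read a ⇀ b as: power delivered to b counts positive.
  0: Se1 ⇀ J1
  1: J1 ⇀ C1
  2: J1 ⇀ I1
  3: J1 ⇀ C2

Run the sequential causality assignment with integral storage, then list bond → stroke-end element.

b0 |J1
b1 |J1
b2 |I1
b3 |J1

bond 0 stroke→J1  (Se1 (Se) sets effort on bond)
bond 1 stroke→J1  (C1: C, integral causality)
bond 2 stroke→I1  (I1: I, integral causality)
bond 3 stroke→J1  (J1: bond 2 brought flow, rest push out)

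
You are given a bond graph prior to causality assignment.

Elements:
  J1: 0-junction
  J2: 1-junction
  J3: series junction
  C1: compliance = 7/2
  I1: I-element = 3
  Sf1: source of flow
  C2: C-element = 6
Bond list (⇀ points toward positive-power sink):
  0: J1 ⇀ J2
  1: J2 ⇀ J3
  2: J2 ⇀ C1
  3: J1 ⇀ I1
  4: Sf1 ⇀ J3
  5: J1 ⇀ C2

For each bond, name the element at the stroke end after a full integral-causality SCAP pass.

b4 |Sf1  (Sf1: flow source, stroke at near end)
b1 |J3  (J3 flow already set via bond 4)
b0 |J2  (1-jn J2 has f-setter on 1)
b2 |J2  (J2 flow already set via bond 1)
b3 |I1  (I1: I, integral causality)
b5 |J1  (only one effort-in slot at J1)

b0 stroke→J2
b1 stroke→J3
b2 stroke→J2
b3 stroke→I1
b4 stroke→Sf1
b5 stroke→J1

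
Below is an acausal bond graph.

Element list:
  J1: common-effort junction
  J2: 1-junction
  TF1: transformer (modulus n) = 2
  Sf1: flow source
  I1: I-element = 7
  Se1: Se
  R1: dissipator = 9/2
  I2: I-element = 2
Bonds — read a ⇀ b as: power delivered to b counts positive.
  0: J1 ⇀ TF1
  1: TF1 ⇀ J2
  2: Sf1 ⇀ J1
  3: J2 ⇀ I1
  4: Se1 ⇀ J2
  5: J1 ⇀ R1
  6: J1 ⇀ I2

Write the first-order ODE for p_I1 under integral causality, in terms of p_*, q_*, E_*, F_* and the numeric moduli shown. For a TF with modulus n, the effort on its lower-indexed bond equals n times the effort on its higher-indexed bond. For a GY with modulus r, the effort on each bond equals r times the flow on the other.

β2 |Sf1  (Sf1 fixes flow; stroke at Sf1)
β4 |J2  (Se1 fixes effort; stroke away)
β3 |I1  (I1 integral (f out))
β1 |J2  (J2 flow already set via bond 3)
β0 |TF1  (through TF1, causality passes straight; one stroke at TF1)
β6 |I2  (I2 integral (f out))
β5 |J1  (only one effort-in slot at J1)

dp_I1/dt = E_Se1 + 9*F_Sf1/4 - 9*p_I1/56 - 9*p_I2/8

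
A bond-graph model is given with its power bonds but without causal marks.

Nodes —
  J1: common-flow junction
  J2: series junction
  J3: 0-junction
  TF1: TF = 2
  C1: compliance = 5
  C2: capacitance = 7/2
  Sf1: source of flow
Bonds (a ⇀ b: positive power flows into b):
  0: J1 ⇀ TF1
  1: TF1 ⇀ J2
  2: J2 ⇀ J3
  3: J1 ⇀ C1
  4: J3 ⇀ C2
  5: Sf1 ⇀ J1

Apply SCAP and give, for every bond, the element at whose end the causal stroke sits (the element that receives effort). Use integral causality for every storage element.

b5 stroke→Sf1  (source Sf1 imposes f)
b0 stroke→J1  (common-f at J1 fixed by 5)
b3 stroke→J1  (J1: bond 5 brought flow, rest push out)
b1 stroke→TF1  (TF TF1: opposite of bond 0)
b2 stroke→J2  (J2: bond 1 brought flow, rest push out)
b4 stroke→J3  (only one effort-in slot at J3)

β0 stroke→J1
β1 stroke→TF1
β2 stroke→J2
β3 stroke→J1
β4 stroke→J3
β5 stroke→Sf1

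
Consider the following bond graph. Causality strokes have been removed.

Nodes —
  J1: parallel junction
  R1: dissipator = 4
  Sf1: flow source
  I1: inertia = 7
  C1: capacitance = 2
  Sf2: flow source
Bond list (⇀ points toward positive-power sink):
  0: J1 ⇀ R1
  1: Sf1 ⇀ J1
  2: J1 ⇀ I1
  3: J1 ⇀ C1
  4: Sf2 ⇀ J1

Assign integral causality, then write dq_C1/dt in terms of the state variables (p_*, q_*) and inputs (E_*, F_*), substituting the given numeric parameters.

dq_C1/dt = F_Sf1 + F_Sf2 - p_I1/7 - q_C1/8

β1 stroke→Sf1  (source Sf1 imposes f)
β4 stroke→Sf2  (Sf2 (Sf) sets flow on bond)
β2 stroke→I1  (I1: I, integral causality)
β3 stroke→J1  (C1: C, integral causality)
β0 stroke→R1  (J1: bond 3 brought effort, rest push out)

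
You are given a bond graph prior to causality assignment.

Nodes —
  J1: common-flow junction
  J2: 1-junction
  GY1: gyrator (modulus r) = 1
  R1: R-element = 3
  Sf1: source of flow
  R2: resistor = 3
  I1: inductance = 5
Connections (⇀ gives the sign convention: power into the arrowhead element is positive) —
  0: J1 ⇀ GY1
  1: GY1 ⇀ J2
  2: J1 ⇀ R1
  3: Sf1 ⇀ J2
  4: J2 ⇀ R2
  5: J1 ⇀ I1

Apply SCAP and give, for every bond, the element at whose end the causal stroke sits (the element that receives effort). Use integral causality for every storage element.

b0 |J1
b1 |J2
b2 |J1
b3 |Sf1
b4 |J2
b5 |I1

#3 stroke→Sf1  (source Sf1 imposes f)
#1 stroke→J2  (J2: bond 3 brought flow, rest push out)
#4 stroke→J2  (1-jn J2 has f-setter on 3)
#0 stroke→J1  (GY1: gyrator matches bond 1)
#5 stroke→I1  (prefer integral on I1)
#2 stroke→J1  (common-f at J1 fixed by 5)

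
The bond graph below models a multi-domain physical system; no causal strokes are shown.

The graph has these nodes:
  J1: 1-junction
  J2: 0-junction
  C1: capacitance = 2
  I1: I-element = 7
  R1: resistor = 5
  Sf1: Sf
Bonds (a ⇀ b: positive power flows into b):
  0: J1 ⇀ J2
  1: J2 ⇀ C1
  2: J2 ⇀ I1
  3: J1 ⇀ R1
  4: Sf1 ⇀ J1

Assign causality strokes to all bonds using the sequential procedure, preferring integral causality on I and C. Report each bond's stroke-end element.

β4 stroke at Sf1  (Sf1 fixes flow; stroke at Sf1)
β0 stroke at J1  (J1: bond 4 brought flow, rest push out)
β3 stroke at J1  (common-f at J1 fixed by 4)
β1 stroke at J2  (C1 outputs effort q/C1)
β2 stroke at I1  (common-e at J2 fixed by 1)

β0 |J1
β1 |J2
β2 |I1
β3 |J1
β4 |Sf1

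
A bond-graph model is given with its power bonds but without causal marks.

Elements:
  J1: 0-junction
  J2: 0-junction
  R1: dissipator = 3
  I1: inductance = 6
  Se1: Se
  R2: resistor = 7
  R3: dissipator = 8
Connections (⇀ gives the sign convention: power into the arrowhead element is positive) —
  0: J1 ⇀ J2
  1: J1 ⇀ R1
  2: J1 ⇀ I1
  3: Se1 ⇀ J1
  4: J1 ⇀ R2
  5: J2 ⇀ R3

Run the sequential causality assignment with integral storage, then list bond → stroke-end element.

bond 3 stroke→J1  (Se1 (Se) sets effort on bond)
bond 0 stroke→J2  (0-jn J1 has e-setter on 3)
bond 1 stroke→R1  (common-e at J1 fixed by 3)
bond 2 stroke→I1  (J1 effort already set via bond 3)
bond 4 stroke→R2  (common-e at J1 fixed by 3)
bond 5 stroke→R3  (J2 effort already set via bond 0)

b0 →J2
b1 →R1
b2 →I1
b3 →J1
b4 →R2
b5 →R3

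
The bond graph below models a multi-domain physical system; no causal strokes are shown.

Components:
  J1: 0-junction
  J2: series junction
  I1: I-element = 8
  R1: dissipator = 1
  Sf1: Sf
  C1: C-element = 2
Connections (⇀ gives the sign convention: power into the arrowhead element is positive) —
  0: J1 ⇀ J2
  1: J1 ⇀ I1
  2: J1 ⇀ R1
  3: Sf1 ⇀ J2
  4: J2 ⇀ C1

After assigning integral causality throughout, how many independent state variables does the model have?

2  (C1, I1 all integral)

β3 |Sf1  (Sf1 (Sf) sets flow on bond)
β0 |J2  (common-f at J2 fixed by 3)
β4 |J2  (J2 flow already set via bond 3)
β1 |I1  (I1 integral (f out))
β2 |J1  (only one effort-in slot at J1)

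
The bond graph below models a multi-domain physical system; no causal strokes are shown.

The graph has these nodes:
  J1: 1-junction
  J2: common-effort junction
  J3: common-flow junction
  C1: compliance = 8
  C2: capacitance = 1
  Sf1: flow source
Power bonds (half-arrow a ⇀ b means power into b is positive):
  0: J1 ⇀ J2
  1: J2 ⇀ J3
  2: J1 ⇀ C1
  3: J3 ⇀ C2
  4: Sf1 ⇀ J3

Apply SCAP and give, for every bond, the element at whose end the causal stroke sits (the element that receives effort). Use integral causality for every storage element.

b0 stroke at J2
b1 stroke at J3
b2 stroke at J1
b3 stroke at J3
b4 stroke at Sf1

b4 stroke→Sf1  (Sf1 (Sf) sets flow on bond)
b1 stroke→J3  (common-f at J3 fixed by 4)
b3 stroke→J3  (J3 flow already set via bond 4)
b0 stroke→J2  (J2 needs exactly one e-in)
b2 stroke→J1  (1-jn J1 has f-setter on 0)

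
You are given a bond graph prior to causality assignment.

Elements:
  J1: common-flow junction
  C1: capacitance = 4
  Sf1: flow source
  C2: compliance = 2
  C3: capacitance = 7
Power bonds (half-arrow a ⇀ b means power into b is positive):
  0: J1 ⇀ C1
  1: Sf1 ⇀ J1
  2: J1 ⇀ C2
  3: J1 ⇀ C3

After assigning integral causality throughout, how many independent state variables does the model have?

β1 |Sf1  (Sf1 fixes flow; stroke at Sf1)
β0 |J1  (J1 flow already set via bond 1)
β2 |J1  (J1: bond 1 brought flow, rest push out)
β3 |J1  (common-f at J1 fixed by 1)

3  (C1, C2, C3 all integral)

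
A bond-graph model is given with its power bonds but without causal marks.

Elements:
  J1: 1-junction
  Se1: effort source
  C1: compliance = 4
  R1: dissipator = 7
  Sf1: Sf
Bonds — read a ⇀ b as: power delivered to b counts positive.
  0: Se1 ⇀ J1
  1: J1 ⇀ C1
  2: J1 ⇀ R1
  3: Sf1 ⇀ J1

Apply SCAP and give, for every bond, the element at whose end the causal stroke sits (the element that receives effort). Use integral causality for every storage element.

bond 0 →J1
bond 1 →J1
bond 2 →J1
bond 3 →Sf1

#0 stroke→J1  (Se1 fixes effort; stroke away)
#3 stroke→Sf1  (Sf1 fixes flow; stroke at Sf1)
#1 stroke→J1  (1-jn J1 has f-setter on 3)
#2 stroke→J1  (common-f at J1 fixed by 3)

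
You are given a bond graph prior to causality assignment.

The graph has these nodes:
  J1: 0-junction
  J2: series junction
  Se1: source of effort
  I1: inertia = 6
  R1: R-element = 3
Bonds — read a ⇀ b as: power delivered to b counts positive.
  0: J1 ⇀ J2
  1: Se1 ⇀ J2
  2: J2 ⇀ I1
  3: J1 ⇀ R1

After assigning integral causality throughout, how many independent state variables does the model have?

β1 |J2  (Se1 fixes effort; stroke away)
β2 |I1  (I1 integral (f out))
β0 |J2  (J2: bond 2 brought flow, rest push out)
β3 |J1  (J1 needs exactly one e-in)

1  (I1 all integral)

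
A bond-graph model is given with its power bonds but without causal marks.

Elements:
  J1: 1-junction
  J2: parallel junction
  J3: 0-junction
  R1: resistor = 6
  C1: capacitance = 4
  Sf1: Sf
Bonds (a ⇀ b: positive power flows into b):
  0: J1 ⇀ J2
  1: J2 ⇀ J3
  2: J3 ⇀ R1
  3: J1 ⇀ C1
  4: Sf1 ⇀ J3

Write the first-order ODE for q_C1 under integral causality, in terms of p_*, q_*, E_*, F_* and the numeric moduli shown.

β4 stroke→Sf1  (Sf1: flow source, stroke at near end)
β3 stroke→J1  (prefer integral on C1)
β0 stroke→J2  (J1: last free bond brings flow in)
β1 stroke→J3  (common-e at J2 fixed by 0)
β2 stroke→R1  (J3 effort already set via bond 1)

dq_C1/dt = -F_Sf1 - q_C1/24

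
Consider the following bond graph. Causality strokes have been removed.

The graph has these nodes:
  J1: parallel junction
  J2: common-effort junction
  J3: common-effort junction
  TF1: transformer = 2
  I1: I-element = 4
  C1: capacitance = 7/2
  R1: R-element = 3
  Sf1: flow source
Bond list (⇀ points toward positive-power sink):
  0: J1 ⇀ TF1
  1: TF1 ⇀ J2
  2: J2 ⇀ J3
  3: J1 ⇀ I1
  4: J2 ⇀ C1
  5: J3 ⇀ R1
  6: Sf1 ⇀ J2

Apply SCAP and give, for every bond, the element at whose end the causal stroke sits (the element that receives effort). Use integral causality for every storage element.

b0 stroke at J1
b1 stroke at TF1
b2 stroke at J3
b3 stroke at I1
b4 stroke at J2
b5 stroke at R1
b6 stroke at Sf1

bond 6 →Sf1  (Sf1 (Sf) sets flow on bond)
bond 3 →I1  (I1: I, integral causality)
bond 0 →J1  (closing 0-jn rule on J1)
bond 1 →TF1  (TF TF1: opposite of bond 0)
bond 4 →J2  (C1: C, integral causality)
bond 2 →J3  (0-jn J2 has e-setter on 4)
bond 5 →R1  (J3: bond 2 brought effort, rest push out)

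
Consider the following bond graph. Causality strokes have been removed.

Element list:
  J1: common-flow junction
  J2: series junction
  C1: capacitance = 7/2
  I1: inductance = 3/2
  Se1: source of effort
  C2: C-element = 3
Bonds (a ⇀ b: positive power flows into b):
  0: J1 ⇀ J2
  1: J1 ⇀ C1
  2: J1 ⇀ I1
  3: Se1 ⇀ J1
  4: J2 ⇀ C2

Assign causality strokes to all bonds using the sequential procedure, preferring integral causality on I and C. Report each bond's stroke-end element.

#3 →J1  (source Se1 imposes e)
#1 →J1  (C1: C, integral causality)
#2 →I1  (I1: I, integral causality)
#0 →J1  (J1: bond 2 brought flow, rest push out)
#4 →J2  (J2: bond 0 brought flow, rest push out)

bond 0 →J1
bond 1 →J1
bond 2 →I1
bond 3 →J1
bond 4 →J2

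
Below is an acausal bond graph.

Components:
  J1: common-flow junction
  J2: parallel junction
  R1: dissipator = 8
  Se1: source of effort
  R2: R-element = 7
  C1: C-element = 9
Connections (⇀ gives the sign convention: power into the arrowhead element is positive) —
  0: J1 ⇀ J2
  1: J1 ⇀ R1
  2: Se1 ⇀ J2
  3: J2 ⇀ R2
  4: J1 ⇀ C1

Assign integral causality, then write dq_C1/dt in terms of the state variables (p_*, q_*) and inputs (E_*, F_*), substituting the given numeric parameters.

b2 stroke at J2  (Se1 fixes effort; stroke away)
b0 stroke at J1  (common-e at J2 fixed by 2)
b3 stroke at R2  (J2 effort already set via bond 2)
b4 stroke at J1  (C1: C, integral causality)
b1 stroke at R1  (only one flow-in slot at J1)

dq_C1/dt = -E_Se1/8 - q_C1/72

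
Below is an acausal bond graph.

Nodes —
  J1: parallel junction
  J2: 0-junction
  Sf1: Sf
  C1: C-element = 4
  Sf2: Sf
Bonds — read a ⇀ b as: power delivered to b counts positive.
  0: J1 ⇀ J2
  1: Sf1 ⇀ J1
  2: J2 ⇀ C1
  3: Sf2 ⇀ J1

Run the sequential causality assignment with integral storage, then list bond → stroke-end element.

#1 stroke at Sf1  (source Sf1 imposes f)
#3 stroke at Sf2  (Sf2 (Sf) sets flow on bond)
#0 stroke at J1  (closing 0-jn rule on J1)
#2 stroke at J2  (J2 needs exactly one e-in)

#0 stroke at J1
#1 stroke at Sf1
#2 stroke at J2
#3 stroke at Sf2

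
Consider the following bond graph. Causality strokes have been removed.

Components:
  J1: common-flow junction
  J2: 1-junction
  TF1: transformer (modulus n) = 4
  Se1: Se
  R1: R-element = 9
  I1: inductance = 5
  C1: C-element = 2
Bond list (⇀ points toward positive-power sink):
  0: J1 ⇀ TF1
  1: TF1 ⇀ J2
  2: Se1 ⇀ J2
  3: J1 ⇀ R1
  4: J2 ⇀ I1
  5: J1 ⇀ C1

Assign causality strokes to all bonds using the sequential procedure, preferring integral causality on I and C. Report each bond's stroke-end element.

β0 →TF1
β1 →J2
β2 →J2
β3 →J1
β4 →I1
β5 →J1

b2 stroke→J2  (Se1 fixes effort; stroke away)
b4 stroke→I1  (prefer integral on I1)
b1 stroke→J2  (common-f at J2 fixed by 4)
b0 stroke→TF1  (TF1: transformer flips bond 1)
b3 stroke→J1  (J1: bond 0 brought flow, rest push out)
b5 stroke→J1  (J1: bond 0 brought flow, rest push out)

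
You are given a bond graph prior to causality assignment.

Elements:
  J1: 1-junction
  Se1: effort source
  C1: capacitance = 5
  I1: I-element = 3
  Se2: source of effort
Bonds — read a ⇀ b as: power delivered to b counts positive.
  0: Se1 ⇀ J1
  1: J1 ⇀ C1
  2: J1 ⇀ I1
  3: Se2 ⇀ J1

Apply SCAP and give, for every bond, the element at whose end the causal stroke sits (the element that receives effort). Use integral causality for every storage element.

β0 →J1  (Se1 fixes effort; stroke away)
β3 →J1  (Se2 (Se) sets effort on bond)
β1 →J1  (prefer integral on C1)
β2 →I1  (only one flow-in slot at J1)

bond 0 →J1
bond 1 →J1
bond 2 →I1
bond 3 →J1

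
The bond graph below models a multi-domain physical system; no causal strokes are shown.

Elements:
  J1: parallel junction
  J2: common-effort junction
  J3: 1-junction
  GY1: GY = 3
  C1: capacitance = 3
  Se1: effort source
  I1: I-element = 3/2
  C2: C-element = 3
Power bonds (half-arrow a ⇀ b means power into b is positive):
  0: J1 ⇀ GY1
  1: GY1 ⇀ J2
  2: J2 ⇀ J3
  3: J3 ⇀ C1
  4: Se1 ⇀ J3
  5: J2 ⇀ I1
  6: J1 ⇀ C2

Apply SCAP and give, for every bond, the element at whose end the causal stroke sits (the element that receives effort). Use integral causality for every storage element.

b4 →J3  (Se1: effort source, stroke at far end)
b3 →J3  (C1 outputs effort q/C1)
b2 →J2  (J3: last free bond brings flow in)
b1 →GY1  (J2 effort already set via bond 2)
b5 →I1  (common-e at J2 fixed by 2)
b0 →GY1  (GY1 both-in/both-out from 1)
b6 →J1  (J1 needs exactly one e-in)

β0 stroke at GY1
β1 stroke at GY1
β2 stroke at J2
β3 stroke at J3
β4 stroke at J3
β5 stroke at I1
β6 stroke at J1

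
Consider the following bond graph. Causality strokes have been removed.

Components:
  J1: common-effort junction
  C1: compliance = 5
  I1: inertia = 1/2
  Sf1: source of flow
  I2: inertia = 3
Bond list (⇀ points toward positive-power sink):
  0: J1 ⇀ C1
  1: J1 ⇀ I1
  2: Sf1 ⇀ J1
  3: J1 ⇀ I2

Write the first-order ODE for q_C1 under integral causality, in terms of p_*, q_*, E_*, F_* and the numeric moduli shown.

b2 stroke→Sf1  (Sf1 (Sf) sets flow on bond)
b0 stroke→J1  (C1 outputs effort q/C1)
b1 stroke→I1  (0-jn J1 has e-setter on 0)
b3 stroke→I2  (J1 effort already set via bond 0)

dq_C1/dt = F_Sf1 - 2*p_I1 - p_I2/3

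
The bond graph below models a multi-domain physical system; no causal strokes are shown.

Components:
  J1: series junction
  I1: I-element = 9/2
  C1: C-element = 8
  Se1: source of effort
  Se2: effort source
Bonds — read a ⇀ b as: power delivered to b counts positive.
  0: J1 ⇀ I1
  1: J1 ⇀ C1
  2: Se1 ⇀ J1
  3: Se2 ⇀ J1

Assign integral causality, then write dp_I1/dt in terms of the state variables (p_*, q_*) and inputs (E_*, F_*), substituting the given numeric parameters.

dp_I1/dt = E_Se1 + E_Se2 - q_C1/8

bond 2 |J1  (Se1 (Se) sets effort on bond)
bond 3 |J1  (Se2: effort source, stroke at far end)
bond 0 |I1  (I1 outputs flow p/I1)
bond 1 |J1  (J1: bond 0 brought flow, rest push out)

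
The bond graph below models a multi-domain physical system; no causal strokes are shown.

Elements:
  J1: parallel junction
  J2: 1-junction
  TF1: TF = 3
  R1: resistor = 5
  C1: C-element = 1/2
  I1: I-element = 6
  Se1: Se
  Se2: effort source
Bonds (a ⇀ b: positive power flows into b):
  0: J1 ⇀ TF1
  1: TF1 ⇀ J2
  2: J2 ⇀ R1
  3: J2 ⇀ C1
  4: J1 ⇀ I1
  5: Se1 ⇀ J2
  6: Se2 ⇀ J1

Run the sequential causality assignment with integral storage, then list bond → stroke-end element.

b0 →TF1
b1 →J2
b2 →R1
b3 →J2
b4 →I1
b5 →J2
b6 →J1

#5 →J2  (Se1 (Se) sets effort on bond)
#6 →J1  (Se2 (Se) sets effort on bond)
#0 →TF1  (J1: bond 6 brought effort, rest push out)
#4 →I1  (common-e at J1 fixed by 6)
#1 →J2  (through TF1, causality passes straight; one stroke at TF1)
#3 →J2  (prefer integral on C1)
#2 →R1  (closing 1-jn rule on J2)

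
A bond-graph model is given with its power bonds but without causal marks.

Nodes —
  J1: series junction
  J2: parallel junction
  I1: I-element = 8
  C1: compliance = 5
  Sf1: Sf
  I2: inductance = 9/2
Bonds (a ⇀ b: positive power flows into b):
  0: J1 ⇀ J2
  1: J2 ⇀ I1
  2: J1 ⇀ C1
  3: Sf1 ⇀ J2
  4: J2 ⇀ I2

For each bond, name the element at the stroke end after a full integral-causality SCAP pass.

β3 |Sf1  (Sf1: flow source, stroke at near end)
β1 |I1  (prefer integral on I1)
β2 |J1  (C1 outputs effort q/C1)
β0 |J2  (J1: last free bond brings flow in)
β4 |I2  (common-e at J2 fixed by 0)

#0 |J2
#1 |I1
#2 |J1
#3 |Sf1
#4 |I2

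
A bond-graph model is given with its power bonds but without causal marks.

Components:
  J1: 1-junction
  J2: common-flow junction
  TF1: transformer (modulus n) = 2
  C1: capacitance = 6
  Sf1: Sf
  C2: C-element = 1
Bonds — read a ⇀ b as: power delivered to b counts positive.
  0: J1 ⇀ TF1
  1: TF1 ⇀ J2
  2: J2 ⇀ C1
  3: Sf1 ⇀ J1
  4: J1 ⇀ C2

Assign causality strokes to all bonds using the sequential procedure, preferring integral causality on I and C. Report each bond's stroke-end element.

bond 3 stroke at Sf1  (Sf1: flow source, stroke at near end)
bond 0 stroke at J1  (J1 flow already set via bond 3)
bond 4 stroke at J1  (J1: bond 3 brought flow, rest push out)
bond 1 stroke at TF1  (TF1: transformer flips bond 0)
bond 2 stroke at J2  (1-jn J2 has f-setter on 1)

#0 →J1
#1 →TF1
#2 →J2
#3 →Sf1
#4 →J1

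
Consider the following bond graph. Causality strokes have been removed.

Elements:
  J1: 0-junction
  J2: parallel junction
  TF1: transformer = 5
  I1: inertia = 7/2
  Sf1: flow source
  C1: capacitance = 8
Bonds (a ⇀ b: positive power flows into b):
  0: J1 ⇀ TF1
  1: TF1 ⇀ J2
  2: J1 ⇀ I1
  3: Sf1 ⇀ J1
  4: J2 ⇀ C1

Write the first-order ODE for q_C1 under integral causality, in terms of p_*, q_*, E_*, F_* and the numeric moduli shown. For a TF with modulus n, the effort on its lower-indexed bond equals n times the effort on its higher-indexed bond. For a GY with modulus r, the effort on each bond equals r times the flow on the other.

dq_C1/dt = 5*F_Sf1 - 10*p_I1/7

bond 3 stroke→Sf1  (Sf1: flow source, stroke at near end)
bond 2 stroke→I1  (I1 outputs flow p/I1)
bond 0 stroke→J1  (J1: last free bond brings effort in)
bond 1 stroke→TF1  (TF TF1: opposite of bond 0)
bond 4 stroke→J2  (J2: last free bond brings effort in)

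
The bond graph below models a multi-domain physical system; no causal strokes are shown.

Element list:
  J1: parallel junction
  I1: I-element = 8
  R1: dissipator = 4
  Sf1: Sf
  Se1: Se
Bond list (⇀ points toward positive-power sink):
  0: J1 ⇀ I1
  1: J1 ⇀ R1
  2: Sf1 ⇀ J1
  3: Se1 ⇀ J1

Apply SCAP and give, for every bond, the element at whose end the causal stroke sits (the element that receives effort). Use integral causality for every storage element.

β0 stroke at I1
β1 stroke at R1
β2 stroke at Sf1
β3 stroke at J1

b2 stroke at Sf1  (source Sf1 imposes f)
b3 stroke at J1  (Se1 fixes effort; stroke away)
b0 stroke at I1  (J1: bond 3 brought effort, rest push out)
b1 stroke at R1  (J1 effort already set via bond 3)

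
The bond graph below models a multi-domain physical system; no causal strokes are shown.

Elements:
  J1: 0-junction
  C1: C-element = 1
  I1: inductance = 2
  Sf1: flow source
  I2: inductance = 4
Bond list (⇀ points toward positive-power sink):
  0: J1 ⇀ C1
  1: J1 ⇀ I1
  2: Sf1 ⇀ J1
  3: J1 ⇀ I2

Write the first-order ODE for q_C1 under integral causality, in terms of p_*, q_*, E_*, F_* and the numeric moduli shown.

dq_C1/dt = F_Sf1 - p_I1/2 - p_I2/4

#2 |Sf1  (Sf1 fixes flow; stroke at Sf1)
#0 |J1  (C1 integral (e out))
#1 |I1  (0-jn J1 has e-setter on 0)
#3 |I2  (common-e at J1 fixed by 0)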